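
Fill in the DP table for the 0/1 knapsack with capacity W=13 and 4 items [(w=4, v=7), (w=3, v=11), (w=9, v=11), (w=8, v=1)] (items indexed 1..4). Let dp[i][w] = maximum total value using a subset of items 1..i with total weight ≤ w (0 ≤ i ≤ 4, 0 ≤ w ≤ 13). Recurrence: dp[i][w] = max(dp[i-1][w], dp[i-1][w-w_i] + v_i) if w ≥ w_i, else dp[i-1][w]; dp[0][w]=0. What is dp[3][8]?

i\w   0   1   2   3   4   5   6   7   8   9  10  11  12  13
  0   0   0   0   0   0   0   0   0   0   0   0   0   0   0
  1   0   0   0   0   7   7   7   7   7   7   7   7   7   7
  2   0   0   0  11  11  11  11  18  18  18  18  18  18  18
  3   0   0   0  11  11  11  11  18  18  18  18  18  22  22
  4   0   0   0  11  11  11  11  18  18  18  18  18  22  22

18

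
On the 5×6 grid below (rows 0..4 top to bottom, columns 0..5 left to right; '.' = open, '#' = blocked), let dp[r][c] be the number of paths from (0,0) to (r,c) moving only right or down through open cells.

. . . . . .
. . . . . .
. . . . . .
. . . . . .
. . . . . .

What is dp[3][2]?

10

r\c   0   1   2   3   4   5
  0   1   1   1   1   1   1
  1   1   2   3   4   5   6
  2   1   3   6  10  15  21
  3   1   4  10  20  35  56
  4   1   5  15  35  70 126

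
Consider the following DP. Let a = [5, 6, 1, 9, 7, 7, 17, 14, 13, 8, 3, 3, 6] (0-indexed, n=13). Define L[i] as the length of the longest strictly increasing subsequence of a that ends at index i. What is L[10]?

   i    0    1    2    3    4    5    6    7    8    9   10   11   12
a[i]    5    6    1    9    7    7   17   14   13    8    3    3    6
L[i]    1    2    1    3    3    3    4    4    4    4    2    2    3

2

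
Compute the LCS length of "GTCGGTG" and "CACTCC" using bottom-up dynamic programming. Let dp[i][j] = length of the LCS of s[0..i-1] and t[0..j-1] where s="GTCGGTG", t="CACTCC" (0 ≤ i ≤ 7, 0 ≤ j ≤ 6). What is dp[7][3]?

1

   ''  C  A  C  T  C  C
''  0  0  0  0  0  0  0
 G  0  0  0  0  0  0  0
 T  0  0  0  0  1  1  1
 C  0  1  1  1  1  2  2
 G  0  1  1  1  1  2  2
 G  0  1  1  1  1  2  2
 T  0  1  1  1  2  2  2
 G  0  1  1  1  2  2  2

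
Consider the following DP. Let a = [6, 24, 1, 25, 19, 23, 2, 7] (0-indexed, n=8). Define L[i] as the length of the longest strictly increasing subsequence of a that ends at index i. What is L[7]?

3

   i    0    1    2    3    4    5    6    7
a[i]    6   24    1   25   19   23    2    7
L[i]    1    2    1    3    2    3    2    3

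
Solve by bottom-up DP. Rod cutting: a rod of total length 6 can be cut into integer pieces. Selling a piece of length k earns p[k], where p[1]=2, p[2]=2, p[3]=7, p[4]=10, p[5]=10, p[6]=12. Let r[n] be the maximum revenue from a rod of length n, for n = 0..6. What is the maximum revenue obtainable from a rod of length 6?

   n    0    1    2    3    4    5    6
r[n]    0    2    4    7   10   12   14

14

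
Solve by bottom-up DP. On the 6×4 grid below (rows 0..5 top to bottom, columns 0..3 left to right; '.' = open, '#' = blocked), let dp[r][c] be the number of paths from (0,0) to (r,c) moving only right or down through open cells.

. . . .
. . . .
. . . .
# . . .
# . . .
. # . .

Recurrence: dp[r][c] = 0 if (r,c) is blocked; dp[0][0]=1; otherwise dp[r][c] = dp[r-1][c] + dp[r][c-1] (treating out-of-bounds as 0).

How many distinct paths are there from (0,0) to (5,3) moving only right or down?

43

r\c   0   1   2   3
  0   1   1   1   1
  1   1   2   3   4
  2   1   3   6  10
  3   0   3   9  19
  4   0   3  12  31
  5   0   0  12  43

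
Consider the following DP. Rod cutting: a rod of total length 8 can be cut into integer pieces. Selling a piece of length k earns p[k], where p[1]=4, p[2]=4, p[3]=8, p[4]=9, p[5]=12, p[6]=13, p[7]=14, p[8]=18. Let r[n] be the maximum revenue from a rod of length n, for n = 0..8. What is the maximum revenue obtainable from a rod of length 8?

32

   n    0    1    2    3    4    5    6    7    8
r[n]    0    4    8   12   16   20   24   28   32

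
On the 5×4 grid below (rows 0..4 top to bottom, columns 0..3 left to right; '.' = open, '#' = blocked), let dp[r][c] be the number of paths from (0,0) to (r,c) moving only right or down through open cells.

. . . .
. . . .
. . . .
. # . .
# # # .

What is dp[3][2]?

r\c   0   1   2   3
  0   1   1   1   1
  1   1   2   3   4
  2   1   3   6  10
  3   1   0   6  16
  4   0   0   0  16

6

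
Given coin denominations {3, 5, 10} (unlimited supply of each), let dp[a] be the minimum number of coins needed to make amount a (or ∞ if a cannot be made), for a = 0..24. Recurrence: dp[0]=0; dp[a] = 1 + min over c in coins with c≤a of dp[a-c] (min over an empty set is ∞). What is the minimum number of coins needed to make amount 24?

5

 a  0  1  2  3  4  5  6  7  8  9 10 11 12 13 14 15 16 17 18 19 20 21 22 23 24
dp  0  -  -  1  -  1  2  -  2  3  1  3  4  2  4  2  3  5  3  4  2  4  5  3  5
(- denotes ∞ / unreachable)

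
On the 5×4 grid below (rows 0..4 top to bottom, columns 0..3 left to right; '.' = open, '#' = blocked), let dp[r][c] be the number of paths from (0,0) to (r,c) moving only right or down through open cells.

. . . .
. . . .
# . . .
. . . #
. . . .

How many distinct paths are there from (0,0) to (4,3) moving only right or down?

r\c   0   1   2   3
  0   1   1   1   1
  1   1   2   3   4
  2   0   2   5   9
  3   0   2   7   0
  4   0   2   9   9

9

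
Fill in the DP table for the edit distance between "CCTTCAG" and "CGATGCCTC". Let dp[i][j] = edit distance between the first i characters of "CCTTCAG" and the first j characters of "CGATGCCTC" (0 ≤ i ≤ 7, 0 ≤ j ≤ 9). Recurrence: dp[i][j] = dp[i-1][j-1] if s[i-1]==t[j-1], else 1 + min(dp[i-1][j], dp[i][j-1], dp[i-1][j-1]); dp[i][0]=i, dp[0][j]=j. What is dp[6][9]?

   ''  C  G  A  T  G  C  C  T  C
''  0  1  2  3  4  5  6  7  8  9
 C  1  0  1  2  3  4  5  6  7  8
 C  2  1  1  2  3  4  4  5  6  7
 T  3  2  2  2  2  3  4  5  5  6
 T  4  3  3  3  2  3  4  5  5  6
 C  5  4  4  4  3  3  3  4  5  5
 A  6  5  5  4  4  4  4  4  5  6
 G  7  6  5  5  5  4  5  5  5  6

6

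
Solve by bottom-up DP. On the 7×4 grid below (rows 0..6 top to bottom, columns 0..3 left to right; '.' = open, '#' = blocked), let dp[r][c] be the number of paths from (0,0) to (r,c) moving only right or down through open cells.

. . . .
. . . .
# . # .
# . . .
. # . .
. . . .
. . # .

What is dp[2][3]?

4

r\c   0   1   2   3
  0   1   1   1   1
  1   1   2   3   4
  2   0   2   0   4
  3   0   2   2   6
  4   0   0   2   8
  5   0   0   2  10
  6   0   0   0  10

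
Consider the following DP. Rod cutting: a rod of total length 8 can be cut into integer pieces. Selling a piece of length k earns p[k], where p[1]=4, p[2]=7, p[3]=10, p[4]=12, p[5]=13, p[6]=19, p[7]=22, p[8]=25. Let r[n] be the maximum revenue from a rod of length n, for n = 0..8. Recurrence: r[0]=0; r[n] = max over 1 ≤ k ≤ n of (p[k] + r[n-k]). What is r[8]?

32

   n    0    1    2    3    4    5    6    7    8
r[n]    0    4    8   12   16   20   24   28   32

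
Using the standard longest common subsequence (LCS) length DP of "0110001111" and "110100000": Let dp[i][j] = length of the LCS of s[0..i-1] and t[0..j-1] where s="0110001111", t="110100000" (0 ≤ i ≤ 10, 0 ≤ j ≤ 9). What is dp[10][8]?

   ''  1  1  0  1  0  0  0  0  0
''  0  0  0  0  0  0  0  0  0  0
 0  0  0  0  1  1  1  1  1  1  1
 1  0  1  1  1  2  2  2  2  2  2
 1  0  1  2  2  2  2  2  2  2  2
 0  0  1  2  3  3  3  3  3  3  3
 0  0  1  2  3  3  4  4  4  4  4
 0  0  1  2  3  3  4  5  5  5  5
 1  0  1  2  3  4  4  5  5  5  5
 1  0  1  2  3  4  4  5  5  5  5
 1  0  1  2  3  4  4  5  5  5  5
 1  0  1  2  3  4  4  5  5  5  5

5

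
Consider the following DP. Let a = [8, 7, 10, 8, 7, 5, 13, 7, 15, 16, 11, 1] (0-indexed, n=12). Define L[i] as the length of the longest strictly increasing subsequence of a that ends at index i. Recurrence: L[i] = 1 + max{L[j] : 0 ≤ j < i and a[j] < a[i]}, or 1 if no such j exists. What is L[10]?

3

   i    0    1    2    3    4    5    6    7    8    9   10   11
a[i]    8    7   10    8    7    5   13    7   15   16   11    1
L[i]    1    1    2    2    1    1    3    2    4    5    3    1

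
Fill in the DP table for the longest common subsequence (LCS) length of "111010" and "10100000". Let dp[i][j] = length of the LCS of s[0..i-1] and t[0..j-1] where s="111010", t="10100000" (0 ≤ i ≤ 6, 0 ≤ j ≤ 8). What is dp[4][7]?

3

   ''  1  0  1  0  0  0  0  0
''  0  0  0  0  0  0  0  0  0
 1  0  1  1  1  1  1  1  1  1
 1  0  1  1  2  2  2  2  2  2
 1  0  1  1  2  2  2  2  2  2
 0  0  1  2  2  3  3  3  3  3
 1  0  1  2  3  3  3  3  3  3
 0  0  1  2  3  4  4  4  4  4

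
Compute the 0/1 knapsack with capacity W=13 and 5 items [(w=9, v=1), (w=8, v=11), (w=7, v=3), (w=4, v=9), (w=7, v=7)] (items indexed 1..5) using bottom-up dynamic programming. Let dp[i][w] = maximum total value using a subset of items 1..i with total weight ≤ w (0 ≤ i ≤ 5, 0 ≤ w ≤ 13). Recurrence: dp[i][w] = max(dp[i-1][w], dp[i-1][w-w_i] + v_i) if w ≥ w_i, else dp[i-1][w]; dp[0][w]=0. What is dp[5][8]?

i\w   0   1   2   3   4   5   6   7   8   9  10  11  12  13
  0   0   0   0   0   0   0   0   0   0   0   0   0   0   0
  1   0   0   0   0   0   0   0   0   0   1   1   1   1   1
  2   0   0   0   0   0   0   0   0  11  11  11  11  11  11
  3   0   0   0   0   0   0   0   3  11  11  11  11  11  11
  4   0   0   0   0   9   9   9   9  11  11  11  12  20  20
  5   0   0   0   0   9   9   9   9  11  11  11  16  20  20

11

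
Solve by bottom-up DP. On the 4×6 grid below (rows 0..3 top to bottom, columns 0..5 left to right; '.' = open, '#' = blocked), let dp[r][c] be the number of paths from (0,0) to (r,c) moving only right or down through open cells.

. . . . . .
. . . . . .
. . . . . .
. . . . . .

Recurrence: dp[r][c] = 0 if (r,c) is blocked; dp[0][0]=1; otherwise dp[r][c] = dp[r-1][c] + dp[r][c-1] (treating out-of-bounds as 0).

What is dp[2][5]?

r\c   0   1   2   3   4   5
  0   1   1   1   1   1   1
  1   1   2   3   4   5   6
  2   1   3   6  10  15  21
  3   1   4  10  20  35  56

21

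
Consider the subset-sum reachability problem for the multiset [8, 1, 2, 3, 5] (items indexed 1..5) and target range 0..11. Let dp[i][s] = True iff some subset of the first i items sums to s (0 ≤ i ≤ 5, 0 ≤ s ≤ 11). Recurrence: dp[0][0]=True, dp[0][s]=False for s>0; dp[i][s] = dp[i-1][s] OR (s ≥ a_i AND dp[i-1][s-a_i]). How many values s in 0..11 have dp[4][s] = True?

i\s   0   1   2   3   4   5   6   7   8   9  10  11
  0   T   F   F   F   F   F   F   F   F   F   F   F
  1   T   F   F   F   F   F   F   F   T   F   F   F
  2   T   T   F   F   F   F   F   F   T   T   F   F
  3   T   T   T   T   F   F   F   F   T   T   T   T
  4   T   T   T   T   T   T   T   F   T   T   T   T
  5   T   T   T   T   T   T   T   T   T   T   T   T

11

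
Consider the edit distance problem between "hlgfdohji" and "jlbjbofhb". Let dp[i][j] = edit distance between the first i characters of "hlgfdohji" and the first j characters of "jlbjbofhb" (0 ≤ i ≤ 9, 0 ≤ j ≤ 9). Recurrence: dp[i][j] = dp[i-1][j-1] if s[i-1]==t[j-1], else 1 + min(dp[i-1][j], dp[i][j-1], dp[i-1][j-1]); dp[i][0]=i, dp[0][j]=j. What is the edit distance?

   ''  j  l  b  j  b  o  f  h  b
''  0  1  2  3  4  5  6  7  8  9
 h  1  1  2  3  4  5  6  7  7  8
 l  2  2  1  2  3  4  5  6  7  8
 g  3  3  2  2  3  4  5  6  7  8
 f  4  4  3  3  3  4  5  5  6  7
 d  5  5  4  4  4  4  5  6  6  7
 o  6  6  5  5  5  5  4  5  6  7
 h  7  7  6  6  6  6  5  5  5  6
 j  8  7  7  7  6  7  6  6  6  6
 i  9  8  8  8  7  7  7  7  7  7

7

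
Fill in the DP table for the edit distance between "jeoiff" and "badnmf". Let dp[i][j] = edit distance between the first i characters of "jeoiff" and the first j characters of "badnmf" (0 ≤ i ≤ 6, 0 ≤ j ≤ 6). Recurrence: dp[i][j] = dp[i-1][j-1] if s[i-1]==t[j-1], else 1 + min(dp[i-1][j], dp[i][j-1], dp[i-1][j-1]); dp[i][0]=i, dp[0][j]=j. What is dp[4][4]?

   ''  b  a  d  n  m  f
''  0  1  2  3  4  5  6
 j  1  1  2  3  4  5  6
 e  2  2  2  3  4  5  6
 o  3  3  3  3  4  5  6
 i  4  4  4  4  4  5  6
 f  5  5  5  5  5  5  5
 f  6  6  6  6  6  6  5

4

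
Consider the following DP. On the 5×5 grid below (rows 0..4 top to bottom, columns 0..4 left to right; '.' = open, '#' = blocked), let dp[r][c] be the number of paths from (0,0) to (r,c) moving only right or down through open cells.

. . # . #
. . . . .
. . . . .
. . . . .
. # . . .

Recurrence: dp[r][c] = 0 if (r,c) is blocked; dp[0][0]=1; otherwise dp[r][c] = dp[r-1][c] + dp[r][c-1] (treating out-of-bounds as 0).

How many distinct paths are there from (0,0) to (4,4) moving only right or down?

50

r\c   0   1   2   3   4
  0   1   1   0   0   0
  1   1   2   2   2   2
  2   1   3   5   7   9
  3   1   4   9  16  25
  4   1   0   9  25  50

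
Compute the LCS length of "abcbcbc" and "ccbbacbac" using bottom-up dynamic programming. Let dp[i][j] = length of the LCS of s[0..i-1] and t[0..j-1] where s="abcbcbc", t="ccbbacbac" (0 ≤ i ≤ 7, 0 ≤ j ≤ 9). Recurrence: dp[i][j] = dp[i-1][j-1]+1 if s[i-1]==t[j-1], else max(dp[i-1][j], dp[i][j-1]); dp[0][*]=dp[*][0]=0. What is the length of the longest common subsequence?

5

   ''  c  c  b  b  a  c  b  a  c
''  0  0  0  0  0  0  0  0  0  0
 a  0  0  0  0  0  1  1  1  1  1
 b  0  0  0  1  1  1  1  2  2  2
 c  0  1  1  1  1  1  2  2  2  3
 b  0  1  1  2  2  2  2  3  3  3
 c  0  1  2  2  2  2  3  3  3  4
 b  0  1  2  3  3  3  3  4  4  4
 c  0  1  2  3  3  3  4  4  4  5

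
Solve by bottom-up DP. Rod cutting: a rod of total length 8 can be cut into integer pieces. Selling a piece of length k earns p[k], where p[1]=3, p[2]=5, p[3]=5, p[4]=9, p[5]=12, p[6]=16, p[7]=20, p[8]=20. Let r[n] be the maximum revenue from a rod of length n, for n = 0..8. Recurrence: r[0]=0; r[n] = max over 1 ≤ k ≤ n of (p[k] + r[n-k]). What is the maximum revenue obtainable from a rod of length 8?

24

   n    0    1    2    3    4    5    6    7    8
r[n]    0    3    6    9   12   15   18   21   24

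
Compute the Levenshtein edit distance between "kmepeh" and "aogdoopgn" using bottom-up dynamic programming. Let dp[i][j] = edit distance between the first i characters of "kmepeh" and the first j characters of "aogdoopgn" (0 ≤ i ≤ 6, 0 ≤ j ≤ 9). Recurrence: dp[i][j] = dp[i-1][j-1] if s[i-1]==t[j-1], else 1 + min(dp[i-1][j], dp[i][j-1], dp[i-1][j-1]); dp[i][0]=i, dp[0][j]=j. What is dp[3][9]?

   ''  a  o  g  d  o  o  p  g  n
''  0  1  2  3  4  5  6  7  8  9
 k  1  1  2  3  4  5  6  7  8  9
 m  2  2  2  3  4  5  6  7  8  9
 e  3  3  3  3  4  5  6  7  8  9
 p  4  4  4  4  4  5  6  6  7  8
 e  5  5  5  5  5  5  6  7  7  8
 h  6  6  6  6  6  6  6  7  8  8

9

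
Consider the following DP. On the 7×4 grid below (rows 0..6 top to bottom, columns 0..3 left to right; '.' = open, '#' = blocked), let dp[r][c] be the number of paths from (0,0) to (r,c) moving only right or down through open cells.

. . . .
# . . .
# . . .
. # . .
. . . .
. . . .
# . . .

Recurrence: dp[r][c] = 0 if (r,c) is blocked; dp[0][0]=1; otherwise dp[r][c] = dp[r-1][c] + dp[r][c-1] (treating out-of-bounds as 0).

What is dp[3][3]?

r\c   0   1   2   3
  0   1   1   1   1
  1   0   1   2   3
  2   0   1   3   6
  3   0   0   3   9
  4   0   0   3  12
  5   0   0   3  15
  6   0   0   3  18

9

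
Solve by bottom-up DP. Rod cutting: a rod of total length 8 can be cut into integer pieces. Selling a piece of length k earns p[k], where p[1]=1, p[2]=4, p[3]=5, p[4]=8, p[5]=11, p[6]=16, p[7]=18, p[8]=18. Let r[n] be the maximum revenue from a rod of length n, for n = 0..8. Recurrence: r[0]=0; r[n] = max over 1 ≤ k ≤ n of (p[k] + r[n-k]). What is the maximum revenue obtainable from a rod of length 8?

20

   n    0    1    2    3    4    5    6    7    8
r[n]    0    1    4    5    8   11   16   18   20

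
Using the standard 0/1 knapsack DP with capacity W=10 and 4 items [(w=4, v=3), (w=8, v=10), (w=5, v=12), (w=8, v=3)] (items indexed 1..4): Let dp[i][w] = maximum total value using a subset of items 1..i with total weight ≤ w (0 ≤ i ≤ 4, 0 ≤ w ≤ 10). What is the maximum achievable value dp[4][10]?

i\w   0   1   2   3   4   5   6   7   8   9  10
  0   0   0   0   0   0   0   0   0   0   0   0
  1   0   0   0   0   3   3   3   3   3   3   3
  2   0   0   0   0   3   3   3   3  10  10  10
  3   0   0   0   0   3  12  12  12  12  15  15
  4   0   0   0   0   3  12  12  12  12  15  15

15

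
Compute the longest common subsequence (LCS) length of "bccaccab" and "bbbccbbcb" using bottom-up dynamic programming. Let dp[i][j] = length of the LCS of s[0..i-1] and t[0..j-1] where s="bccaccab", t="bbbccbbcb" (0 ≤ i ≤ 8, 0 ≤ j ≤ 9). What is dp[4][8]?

3

   ''  b  b  b  c  c  b  b  c  b
''  0  0  0  0  0  0  0  0  0  0
 b  0  1  1  1  1  1  1  1  1  1
 c  0  1  1  1  2  2  2  2  2  2
 c  0  1  1  1  2  3  3  3  3  3
 a  0  1  1  1  2  3  3  3  3  3
 c  0  1  1  1  2  3  3  3  4  4
 c  0  1  1  1  2  3  3  3  4  4
 a  0  1  1  1  2  3  3  3  4  4
 b  0  1  2  2  2  3  4  4  4  5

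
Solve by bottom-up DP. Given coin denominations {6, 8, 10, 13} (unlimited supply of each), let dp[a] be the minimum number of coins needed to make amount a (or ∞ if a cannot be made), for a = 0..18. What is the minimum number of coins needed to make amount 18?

2

 a  0  1  2  3  4  5  6  7  8  9 10 11 12 13 14 15 16 17 18
dp  0  -  -  -  -  -  1  -  1  -  1  -  2  1  2  -  2  -  2
(- denotes ∞ / unreachable)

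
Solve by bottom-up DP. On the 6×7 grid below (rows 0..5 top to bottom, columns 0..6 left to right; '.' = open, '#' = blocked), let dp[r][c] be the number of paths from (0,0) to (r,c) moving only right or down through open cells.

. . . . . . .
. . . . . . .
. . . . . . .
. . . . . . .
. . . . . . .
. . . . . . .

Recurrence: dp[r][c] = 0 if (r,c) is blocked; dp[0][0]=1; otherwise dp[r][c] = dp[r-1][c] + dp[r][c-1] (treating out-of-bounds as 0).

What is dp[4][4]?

70

r\c   0   1   2   3   4   5   6
  0   1   1   1   1   1   1   1
  1   1   2   3   4   5   6   7
  2   1   3   6  10  15  21  28
  3   1   4  10  20  35  56  84
  4   1   5  15  35  70 126 210
  5   1   6  21  56 126 252 462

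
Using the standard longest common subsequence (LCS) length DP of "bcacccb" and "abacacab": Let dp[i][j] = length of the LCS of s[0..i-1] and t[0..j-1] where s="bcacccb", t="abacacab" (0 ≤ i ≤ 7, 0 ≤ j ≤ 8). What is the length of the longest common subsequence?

   ''  a  b  a  c  a  c  a  b
''  0  0  0  0  0  0  0  0  0
 b  0  0  1  1  1  1  1  1  1
 c  0  0  1  1  2  2  2  2  2
 a  0  1  1  2  2  3  3  3  3
 c  0  1  1  2  3  3  4  4  4
 c  0  1  1  2  3  3  4  4  4
 c  0  1  1  2  3  3  4  4  4
 b  0  1  2  2  3  3  4  4  5

5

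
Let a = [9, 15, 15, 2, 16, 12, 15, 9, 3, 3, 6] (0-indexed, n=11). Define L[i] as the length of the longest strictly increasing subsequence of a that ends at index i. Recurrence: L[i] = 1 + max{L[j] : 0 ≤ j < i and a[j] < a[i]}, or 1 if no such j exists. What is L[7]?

   i    0    1    2    3    4    5    6    7    8    9   10
a[i]    9   15   15    2   16   12   15    9    3    3    6
L[i]    1    2    2    1    3    2    3    2    2    2    3

2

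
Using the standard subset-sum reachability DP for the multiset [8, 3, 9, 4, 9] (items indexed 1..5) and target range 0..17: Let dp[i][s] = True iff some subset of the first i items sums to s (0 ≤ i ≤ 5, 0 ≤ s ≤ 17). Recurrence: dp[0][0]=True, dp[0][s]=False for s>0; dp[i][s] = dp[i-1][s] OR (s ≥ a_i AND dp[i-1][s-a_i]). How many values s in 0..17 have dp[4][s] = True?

i\s   0   1   2   3   4   5   6   7   8   9  10  11  12  13  14  15  16  17
  0   T   F   F   F   F   F   F   F   F   F   F   F   F   F   F   F   F   F
  1   T   F   F   F   F   F   F   F   T   F   F   F   F   F   F   F   F   F
  2   T   F   F   T   F   F   F   F   T   F   F   T   F   F   F   F   F   F
  3   T   F   F   T   F   F   F   F   T   T   F   T   T   F   F   F   F   T
  4   T   F   F   T   T   F   F   T   T   T   F   T   T   T   F   T   T   T
  5   T   F   F   T   T   F   F   T   T   T   F   T   T   T   F   T   T   T

12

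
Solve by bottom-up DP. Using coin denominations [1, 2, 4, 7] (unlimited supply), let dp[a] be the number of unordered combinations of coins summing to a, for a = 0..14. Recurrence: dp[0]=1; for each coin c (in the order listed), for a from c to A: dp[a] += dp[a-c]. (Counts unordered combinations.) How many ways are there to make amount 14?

after  coin     0     1     2     3     4     5     6     7     8     9    10    11    12    13    14
          1     1     1     1     1     1     1     1     1     1     1     1     1     1     1     1
          2     1     1     2     2     3     3     4     4     5     5     6     6     7     7     8
          4     1     1     2     2     4     4     6     6     9     9    12    12    16    16    20
          7     1     1     2     2     4     4     6     7    10    11    14    16    20    22    27

27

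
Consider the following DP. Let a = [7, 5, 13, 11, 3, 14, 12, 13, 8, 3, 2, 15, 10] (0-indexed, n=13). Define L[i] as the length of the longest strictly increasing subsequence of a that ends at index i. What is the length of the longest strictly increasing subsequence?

5

   i    0    1    2    3    4    5    6    7    8    9   10   11   12
a[i]    7    5   13   11    3   14   12   13    8    3    2   15   10
L[i]    1    1    2    2    1    3    3    4    2    1    1    5    3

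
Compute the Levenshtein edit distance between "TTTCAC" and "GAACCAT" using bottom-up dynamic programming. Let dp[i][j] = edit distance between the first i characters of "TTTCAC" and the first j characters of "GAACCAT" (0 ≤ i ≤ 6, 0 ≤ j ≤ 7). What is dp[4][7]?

6

   ''  G  A  A  C  C  A  T
''  0  1  2  3  4  5  6  7
 T  1  1  2  3  4  5  6  6
 T  2  2  2  3  4  5  6  6
 T  3  3  3  3  4  5  6  6
 C  4  4  4  4  3  4  5  6
 A  5  5  4  4  4  4  4  5
 C  6  6  5  5  4  4  5  5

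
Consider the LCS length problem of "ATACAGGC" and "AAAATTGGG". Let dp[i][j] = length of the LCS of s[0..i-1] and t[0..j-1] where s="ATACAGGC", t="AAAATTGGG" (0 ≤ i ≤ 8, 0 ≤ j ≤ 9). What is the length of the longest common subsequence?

   ''  A  A  A  A  T  T  G  G  G
''  0  0  0  0  0  0  0  0  0  0
 A  0  1  1  1  1  1  1  1  1  1
 T  0  1  1  1  1  2  2  2  2  2
 A  0  1  2  2  2  2  2  2  2  2
 C  0  1  2  2  2  2  2  2  2  2
 A  0  1  2  3  3  3  3  3  3  3
 G  0  1  2  3  3  3  3  4  4  4
 G  0  1  2  3  3  3  3  4  5  5
 C  0  1  2  3  3  3  3  4  5  5

5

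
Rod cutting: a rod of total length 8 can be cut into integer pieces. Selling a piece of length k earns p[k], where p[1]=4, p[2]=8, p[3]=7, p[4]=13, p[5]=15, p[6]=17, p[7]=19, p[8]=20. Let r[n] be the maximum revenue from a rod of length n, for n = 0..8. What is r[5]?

   n    0    1    2    3    4    5    6    7    8
r[n]    0    4    8   12   16   20   24   28   32

20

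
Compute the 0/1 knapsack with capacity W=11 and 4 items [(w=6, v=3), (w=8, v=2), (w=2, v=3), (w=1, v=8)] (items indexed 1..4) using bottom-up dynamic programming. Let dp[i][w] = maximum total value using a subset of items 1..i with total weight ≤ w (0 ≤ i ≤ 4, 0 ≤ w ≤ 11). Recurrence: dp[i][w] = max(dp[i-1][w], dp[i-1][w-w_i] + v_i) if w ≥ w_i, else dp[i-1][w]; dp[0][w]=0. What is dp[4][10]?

i\w   0   1   2   3   4   5   6   7   8   9  10  11
  0   0   0   0   0   0   0   0   0   0   0   0   0
  1   0   0   0   0   0   0   3   3   3   3   3   3
  2   0   0   0   0   0   0   3   3   3   3   3   3
  3   0   0   3   3   3   3   3   3   6   6   6   6
  4   0   8   8  11  11  11  11  11  11  14  14  14

14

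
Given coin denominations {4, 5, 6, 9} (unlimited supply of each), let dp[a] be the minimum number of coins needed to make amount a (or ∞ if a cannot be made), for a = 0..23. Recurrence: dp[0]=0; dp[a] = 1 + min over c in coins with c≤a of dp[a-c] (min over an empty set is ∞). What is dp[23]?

 a  0  1  2  3  4  5  6  7  8  9 10 11 12 13 14 15 16 17 18 19 20 21 22 23
dp  0  -  -  -  1  1  1  -  2  1  2  2  2  2  2  2  3  3  2  3  3  3  3  3
(- denotes ∞ / unreachable)

3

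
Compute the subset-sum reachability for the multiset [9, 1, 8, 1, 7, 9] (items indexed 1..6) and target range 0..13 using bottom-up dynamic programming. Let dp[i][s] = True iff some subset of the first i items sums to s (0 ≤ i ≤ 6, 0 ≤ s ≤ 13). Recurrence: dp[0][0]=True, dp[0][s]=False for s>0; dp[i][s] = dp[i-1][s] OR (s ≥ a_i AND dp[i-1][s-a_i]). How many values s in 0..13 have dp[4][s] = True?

7

i\s   0   1   2   3   4   5   6   7   8   9  10  11  12  13
  0   T   F   F   F   F   F   F   F   F   F   F   F   F   F
  1   T   F   F   F   F   F   F   F   F   T   F   F   F   F
  2   T   T   F   F   F   F   F   F   F   T   T   F   F   F
  3   T   T   F   F   F   F   F   F   T   T   T   F   F   F
  4   T   T   T   F   F   F   F   F   T   T   T   T   F   F
  5   T   T   T   F   F   F   F   T   T   T   T   T   F   F
  6   T   T   T   F   F   F   F   T   T   T   T   T   F   F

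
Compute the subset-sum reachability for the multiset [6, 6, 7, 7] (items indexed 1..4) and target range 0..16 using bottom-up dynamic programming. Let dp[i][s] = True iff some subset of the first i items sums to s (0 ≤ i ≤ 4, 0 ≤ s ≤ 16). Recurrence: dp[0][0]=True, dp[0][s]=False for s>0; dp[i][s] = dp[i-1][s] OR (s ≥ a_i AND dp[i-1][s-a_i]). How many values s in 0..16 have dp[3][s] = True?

i\s   0   1   2   3   4   5   6   7   8   9  10  11  12  13  14  15  16
  0   T   F   F   F   F   F   F   F   F   F   F   F   F   F   F   F   F
  1   T   F   F   F   F   F   T   F   F   F   F   F   F   F   F   F   F
  2   T   F   F   F   F   F   T   F   F   F   F   F   T   F   F   F   F
  3   T   F   F   F   F   F   T   T   F   F   F   F   T   T   F   F   F
  4   T   F   F   F   F   F   T   T   F   F   F   F   T   T   T   F   F

5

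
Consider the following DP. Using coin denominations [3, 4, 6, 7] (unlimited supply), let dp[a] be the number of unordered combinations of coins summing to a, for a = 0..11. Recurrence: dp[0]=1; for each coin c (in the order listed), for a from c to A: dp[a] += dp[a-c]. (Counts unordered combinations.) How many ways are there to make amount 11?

2

after  coin     0     1     2     3     4     5     6     7     8     9    10    11
          3     1     0     0     1     0     0     1     0     0     1     0     0
          4     1     0     0     1     1     0     1     1     1     1     1     1
          6     1     0     0     1     1     0     2     1     1     2     2     1
          7     1     0     0     1     1     0     2     2     1     2     3     2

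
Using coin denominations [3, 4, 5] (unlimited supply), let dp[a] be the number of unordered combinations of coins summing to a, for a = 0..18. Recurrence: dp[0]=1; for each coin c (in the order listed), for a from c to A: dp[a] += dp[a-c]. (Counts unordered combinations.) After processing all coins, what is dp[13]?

after  coin     0     1     2     3     4     5     6     7     8     9    10    11    12    13    14    15    16    17    18
          3     1     0     0     1     0     0     1     0     0     1     0     0     1     0     0     1     0     0     1
          4     1     0     0     1     1     0     1     1     1     1     1     1     2     1     1     2     2     1     2
          5     1     0     0     1     1     1     1     1     2     2     2     2     3     3     3     4     4     4     5

3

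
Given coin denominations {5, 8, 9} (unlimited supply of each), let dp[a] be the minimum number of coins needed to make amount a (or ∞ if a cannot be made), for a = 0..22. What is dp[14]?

2

 a  0  1  2  3  4  5  6  7  8  9 10 11 12 13 14 15 16 17 18 19 20 21 22
dp  0  -  -  -  -  1  -  -  1  1  2  -  -  2  2  3  2  2  2  3  4  3  3
(- denotes ∞ / unreachable)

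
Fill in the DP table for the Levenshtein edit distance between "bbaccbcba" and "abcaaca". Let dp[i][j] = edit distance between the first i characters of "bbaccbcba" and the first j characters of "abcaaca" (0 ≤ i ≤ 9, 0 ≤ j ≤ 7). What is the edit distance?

5

   ''  a  b  c  a  a  c  a
''  0  1  2  3  4  5  6  7
 b  1  1  1  2  3  4  5  6
 b  2  2  1  2  3  4  5  6
 a  3  2  2  2  2  3  4  5
 c  4  3  3  2  3  3  3  4
 c  5  4  4  3  3  4  3  4
 b  6  5  4  4  4  4  4  4
 c  7  6  5  4  5  5  4  5
 b  8  7  6  5  5  6  5  5
 a  9  8  7  6  5  5  6  5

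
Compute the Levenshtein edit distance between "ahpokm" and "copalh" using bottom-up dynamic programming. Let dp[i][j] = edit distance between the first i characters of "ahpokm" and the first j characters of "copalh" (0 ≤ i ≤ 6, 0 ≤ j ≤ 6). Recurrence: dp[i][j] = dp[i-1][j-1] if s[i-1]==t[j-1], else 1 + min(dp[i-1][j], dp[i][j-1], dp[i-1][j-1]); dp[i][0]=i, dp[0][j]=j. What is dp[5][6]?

5

   ''  c  o  p  a  l  h
''  0  1  2  3  4  5  6
 a  1  1  2  3  3  4  5
 h  2  2  2  3  4  4  4
 p  3  3  3  2  3  4  5
 o  4  4  3  3  3  4  5
 k  5  5  4  4  4  4  5
 m  6  6  5  5  5  5  5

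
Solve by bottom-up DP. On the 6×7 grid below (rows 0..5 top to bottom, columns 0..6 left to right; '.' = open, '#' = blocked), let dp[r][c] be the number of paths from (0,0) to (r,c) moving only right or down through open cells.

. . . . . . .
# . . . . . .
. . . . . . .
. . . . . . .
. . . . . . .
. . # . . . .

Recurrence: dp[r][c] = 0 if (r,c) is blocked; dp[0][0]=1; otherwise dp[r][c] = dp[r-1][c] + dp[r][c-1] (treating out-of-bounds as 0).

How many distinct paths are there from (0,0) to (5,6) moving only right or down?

246

r\c   0   1   2   3   4   5   6
  0   1   1   1   1   1   1   1
  1   0   1   2   3   4   5   6
  2   0   1   3   6  10  15  21
  3   0   1   4  10  20  35  56
  4   0   1   5  15  35  70 126
  5   0   1   0  15  50 120 246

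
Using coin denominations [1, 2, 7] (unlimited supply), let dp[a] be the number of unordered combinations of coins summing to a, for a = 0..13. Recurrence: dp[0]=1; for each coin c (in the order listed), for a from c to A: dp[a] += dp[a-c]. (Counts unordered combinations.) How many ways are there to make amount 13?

after  coin     0     1     2     3     4     5     6     7     8     9    10    11    12    13
          1     1     1     1     1     1     1     1     1     1     1     1     1     1     1
          2     1     1     2     2     3     3     4     4     5     5     6     6     7     7
          7     1     1     2     2     3     3     4     5     6     7     8     9    10    11

11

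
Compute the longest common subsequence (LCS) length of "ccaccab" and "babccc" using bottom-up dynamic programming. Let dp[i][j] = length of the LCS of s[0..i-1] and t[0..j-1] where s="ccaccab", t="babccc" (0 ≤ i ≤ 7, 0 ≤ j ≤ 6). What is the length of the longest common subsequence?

   ''  b  a  b  c  c  c
''  0  0  0  0  0  0  0
 c  0  0  0  0  1  1  1
 c  0  0  0  0  1  2  2
 a  0  0  1  1  1  2  2
 c  0  0  1  1  2  2  3
 c  0  0  1  1  2  3  3
 a  0  0  1  1  2  3  3
 b  0  1  1  2  2  3  3

3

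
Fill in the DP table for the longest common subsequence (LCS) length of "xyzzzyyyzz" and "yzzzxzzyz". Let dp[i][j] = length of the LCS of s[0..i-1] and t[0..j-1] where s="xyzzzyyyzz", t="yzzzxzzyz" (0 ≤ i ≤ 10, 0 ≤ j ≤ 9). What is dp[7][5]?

4

   ''  y  z  z  z  x  z  z  y  z
''  0  0  0  0  0  0  0  0  0  0
 x  0  0  0  0  0  1  1  1  1  1
 y  0  1  1  1  1  1  1  1  2  2
 z  0  1  2  2  2  2  2  2  2  3
 z  0  1  2  3  3  3  3  3  3  3
 z  0  1  2  3  4  4  4  4  4  4
 y  0  1  2  3  4  4  4  4  5  5
 y  0  1  2  3  4  4  4  4  5  5
 y  0  1  2  3  4  4  4  4  5  5
 z  0  1  2  3  4  4  5  5  5  6
 z  0  1  2  3  4  4  5  6  6  6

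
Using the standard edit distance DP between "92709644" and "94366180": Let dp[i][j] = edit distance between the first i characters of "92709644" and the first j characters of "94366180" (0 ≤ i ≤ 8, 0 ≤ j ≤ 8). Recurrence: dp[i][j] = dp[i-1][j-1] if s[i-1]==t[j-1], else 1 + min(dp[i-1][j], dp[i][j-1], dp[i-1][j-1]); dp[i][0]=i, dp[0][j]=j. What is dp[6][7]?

   ''  9  4  3  6  6  1  8  0
''  0  1  2  3  4  5  6  7  8
 9  1  0  1  2  3  4  5  6  7
 2  2  1  1  2  3  4  5  6  7
 7  3  2  2  2  3  4  5  6  7
 0  4  3  3  3  3  4  5  6  6
 9  5  4  4  4  4  4  5  6  7
 6  6  5  5  5  4  4  5  6  7
 4  7  6  5  6  5  5  5  6  7
 4  8  7  6  6  6  6  6  6  7

6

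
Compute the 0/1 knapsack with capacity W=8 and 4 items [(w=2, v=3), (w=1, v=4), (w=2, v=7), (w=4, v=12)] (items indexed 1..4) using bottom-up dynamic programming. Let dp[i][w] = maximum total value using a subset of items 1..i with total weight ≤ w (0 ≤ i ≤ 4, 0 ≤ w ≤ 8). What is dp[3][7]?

14

i\w   0   1   2   3   4   5   6   7   8
  0   0   0   0   0   0   0   0   0   0
  1   0   0   3   3   3   3   3   3   3
  2   0   4   4   7   7   7   7   7   7
  3   0   4   7  11  11  14  14  14  14
  4   0   4   7  11  12  16  19  23  23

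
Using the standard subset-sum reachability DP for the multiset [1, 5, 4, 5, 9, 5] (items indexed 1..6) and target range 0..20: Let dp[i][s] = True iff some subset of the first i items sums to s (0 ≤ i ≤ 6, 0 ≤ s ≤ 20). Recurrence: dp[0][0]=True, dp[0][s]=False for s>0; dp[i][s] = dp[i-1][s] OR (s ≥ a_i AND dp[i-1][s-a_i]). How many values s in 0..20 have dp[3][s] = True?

7

i\s   0   1   2   3   4   5   6   7   8   9  10  11  12  13  14  15  16  17  18  19  20
  0   T   F   F   F   F   F   F   F   F   F   F   F   F   F   F   F   F   F   F   F   F
  1   T   T   F   F   F   F   F   F   F   F   F   F   F   F   F   F   F   F   F   F   F
  2   T   T   F   F   F   T   T   F   F   F   F   F   F   F   F   F   F   F   F   F   F
  3   T   T   F   F   T   T   T   F   F   T   T   F   F   F   F   F   F   F   F   F   F
  4   T   T   F   F   T   T   T   F   F   T   T   T   F   F   T   T   F   F   F   F   F
  5   T   T   F   F   T   T   T   F   F   T   T   T   F   T   T   T   F   F   T   T   T
  6   T   T   F   F   T   T   T   F   F   T   T   T   F   T   T   T   T   F   T   T   T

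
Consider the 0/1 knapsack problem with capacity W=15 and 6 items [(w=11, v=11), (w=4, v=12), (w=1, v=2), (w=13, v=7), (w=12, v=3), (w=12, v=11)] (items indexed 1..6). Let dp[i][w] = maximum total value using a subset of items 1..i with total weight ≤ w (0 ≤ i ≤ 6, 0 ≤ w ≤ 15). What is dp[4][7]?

14

i\w   0   1   2   3   4   5   6   7   8   9  10  11  12  13  14  15
  0   0   0   0   0   0   0   0   0   0   0   0   0   0   0   0   0
  1   0   0   0   0   0   0   0   0   0   0   0  11  11  11  11  11
  2   0   0   0   0  12  12  12  12  12  12  12  12  12  12  12  23
  3   0   2   2   2  12  14  14  14  14  14  14  14  14  14  14  23
  4   0   2   2   2  12  14  14  14  14  14  14  14  14  14  14  23
  5   0   2   2   2  12  14  14  14  14  14  14  14  14  14  14  23
  6   0   2   2   2  12  14  14  14  14  14  14  14  14  14  14  23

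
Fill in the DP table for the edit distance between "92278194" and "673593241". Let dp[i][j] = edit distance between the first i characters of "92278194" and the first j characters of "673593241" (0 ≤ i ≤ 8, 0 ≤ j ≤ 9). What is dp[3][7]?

5

   ''  6  7  3  5  9  3  2  4  1
''  0  1  2  3  4  5  6  7  8  9
 9  1  1  2  3  4  4  5  6  7  8
 2  2  2  2  3  4  5  5  5  6  7
 2  3  3  3  3  4  5  6  5  6  7
 7  4  4  3  4  4  5  6  6  6  7
 8  5  5  4  4  5  5  6  7  7  7
 1  6  6  5  5  5  6  6  7  8  7
 9  7  7  6  6  6  5  6  7  8  8
 4  8  8  7  7  7  6  6  7  7  8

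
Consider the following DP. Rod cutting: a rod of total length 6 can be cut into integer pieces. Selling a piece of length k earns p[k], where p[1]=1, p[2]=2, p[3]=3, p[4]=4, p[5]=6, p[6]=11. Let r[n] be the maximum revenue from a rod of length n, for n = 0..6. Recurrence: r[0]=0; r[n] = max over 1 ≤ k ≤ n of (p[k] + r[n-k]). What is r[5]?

6

   n    0    1    2    3    4    5    6
r[n]    0    1    2    3    4    6   11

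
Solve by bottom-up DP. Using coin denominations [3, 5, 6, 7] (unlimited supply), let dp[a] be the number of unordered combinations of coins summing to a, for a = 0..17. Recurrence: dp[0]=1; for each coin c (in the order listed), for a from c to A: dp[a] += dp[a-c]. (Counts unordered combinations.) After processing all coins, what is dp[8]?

after  coin     0     1     2     3     4     5     6     7     8     9    10    11    12    13    14    15    16    17
          3     1     0     0     1     0     0     1     0     0     1     0     0     1     0     0     1     0     0
          5     1     0     0     1     0     1     1     0     1     1     1     1     1     1     1     2     1     1
          6     1     0     0     1     0     1     2     0     1     2     1     2     3     1     2     4     2     3
          7     1     0     0     1     0     1     2     1     1     2     2     2     4     3     3     5     4     5

1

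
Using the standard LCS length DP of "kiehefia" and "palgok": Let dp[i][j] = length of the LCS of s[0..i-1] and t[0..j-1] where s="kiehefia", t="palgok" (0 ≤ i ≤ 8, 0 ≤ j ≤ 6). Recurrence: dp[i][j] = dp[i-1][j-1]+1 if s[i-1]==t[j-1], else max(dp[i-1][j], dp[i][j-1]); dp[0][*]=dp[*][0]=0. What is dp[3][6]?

1

   ''  p  a  l  g  o  k
''  0  0  0  0  0  0  0
 k  0  0  0  0  0  0  1
 i  0  0  0  0  0  0  1
 e  0  0  0  0  0  0  1
 h  0  0  0  0  0  0  1
 e  0  0  0  0  0  0  1
 f  0  0  0  0  0  0  1
 i  0  0  0  0  0  0  1
 a  0  0  1  1  1  1  1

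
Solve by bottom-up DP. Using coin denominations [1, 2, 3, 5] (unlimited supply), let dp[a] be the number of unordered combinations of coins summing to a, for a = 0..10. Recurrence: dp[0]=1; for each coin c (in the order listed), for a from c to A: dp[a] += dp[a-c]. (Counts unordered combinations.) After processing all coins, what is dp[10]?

after  coin     0     1     2     3     4     5     6     7     8     9    10
          1     1     1     1     1     1     1     1     1     1     1     1
          2     1     1     2     2     3     3     4     4     5     5     6
          3     1     1     2     3     4     5     7     8    10    12    14
          5     1     1     2     3     4     6     8    10    13    16    20

20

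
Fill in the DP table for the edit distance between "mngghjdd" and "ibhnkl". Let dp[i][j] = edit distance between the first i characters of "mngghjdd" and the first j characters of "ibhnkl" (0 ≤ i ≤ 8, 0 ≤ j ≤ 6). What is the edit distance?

   ''  i  b  h  n  k  l
''  0  1  2  3  4  5  6
 m  1  1  2  3  4  5  6
 n  2  2  2  3  3  4  5
 g  3  3  3  3  4  4  5
 g  4  4  4  4  4  5  5
 h  5  5  5  4  5  5  6
 j  6  6  6  5  5  6  6
 d  7  7  7  6  6  6  7
 d  8  8  8  7  7  7  7

7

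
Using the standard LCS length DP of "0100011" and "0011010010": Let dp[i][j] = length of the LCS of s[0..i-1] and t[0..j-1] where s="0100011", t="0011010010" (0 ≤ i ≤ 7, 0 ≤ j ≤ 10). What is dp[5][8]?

   ''  0  0  1  1  0  1  0  0  1  0
''  0  0  0  0  0  0  0  0  0  0  0
 0  0  1  1  1  1  1  1  1  1  1  1
 1  0  1  1  2  2  2  2  2  2  2  2
 0  0  1  2  2  2  3  3  3  3  3  3
 0  0  1  2  2  2  3  3  4  4  4  4
 0  0  1  2  2  2  3  3  4  5  5  5
 1  0  1  2  3  3  3  4  4  5  6  6
 1  0  1  2  3  4  4  4  4  5  6  6

5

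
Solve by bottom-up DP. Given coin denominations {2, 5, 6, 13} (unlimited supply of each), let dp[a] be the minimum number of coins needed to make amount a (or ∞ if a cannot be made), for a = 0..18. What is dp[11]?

 a  0  1  2  3  4  5  6  7  8  9 10 11 12 13 14 15 16 17 18
dp  0  -  1  -  2  1  1  2  2  3  2  2  2  1  3  2  3  3  2
(- denotes ∞ / unreachable)

2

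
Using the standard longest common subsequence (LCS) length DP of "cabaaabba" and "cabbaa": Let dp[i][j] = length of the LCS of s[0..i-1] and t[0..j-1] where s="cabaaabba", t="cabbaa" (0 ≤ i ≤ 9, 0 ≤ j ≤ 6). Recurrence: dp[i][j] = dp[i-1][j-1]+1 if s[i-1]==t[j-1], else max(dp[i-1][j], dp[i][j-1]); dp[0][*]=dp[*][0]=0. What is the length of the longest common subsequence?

5

   ''  c  a  b  b  a  a
''  0  0  0  0  0  0  0
 c  0  1  1  1  1  1  1
 a  0  1  2  2  2  2  2
 b  0  1  2  3  3  3  3
 a  0  1  2  3  3  4  4
 a  0  1  2  3  3  4  5
 a  0  1  2  3  3  4  5
 b  0  1  2  3  4  4  5
 b  0  1  2  3  4  4  5
 a  0  1  2  3  4  5  5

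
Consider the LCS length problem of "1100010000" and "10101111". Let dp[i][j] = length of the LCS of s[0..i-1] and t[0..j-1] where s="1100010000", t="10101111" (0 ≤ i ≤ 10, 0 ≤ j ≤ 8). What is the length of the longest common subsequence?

4

   ''  1  0  1  0  1  1  1  1
''  0  0  0  0  0  0  0  0  0
 1  0  1  1  1  1  1  1  1  1
 1  0  1  1  2  2  2  2  2  2
 0  0  1  2  2  3  3  3  3  3
 0  0  1  2  2  3  3  3  3  3
 0  0  1  2  2  3  3  3  3  3
 1  0  1  2  3  3  4  4  4  4
 0  0  1  2  3  4  4  4  4  4
 0  0  1  2  3  4  4  4  4  4
 0  0  1  2  3  4  4  4  4  4
 0  0  1  2  3  4  4  4  4  4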